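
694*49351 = 34249594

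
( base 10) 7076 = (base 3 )100201002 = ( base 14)2816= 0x1BA4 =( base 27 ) 9J2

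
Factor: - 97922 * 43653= - 2^1*3^1*11^1 * 4451^1 *14551^1 = - 4274589066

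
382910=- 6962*( - 55) 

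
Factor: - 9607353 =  - 3^1*7^1*23^1 * 19891^1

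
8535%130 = 85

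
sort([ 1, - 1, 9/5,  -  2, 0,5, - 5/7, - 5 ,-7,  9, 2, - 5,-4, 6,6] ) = [ -7 , -5,-5, - 4, - 2, - 1, - 5/7 , 0, 1, 9/5,  2, 5,6,  6, 9 ] 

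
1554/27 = 518/9 = 57.56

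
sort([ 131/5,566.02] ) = [ 131/5, 566.02] 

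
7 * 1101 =7707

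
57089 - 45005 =12084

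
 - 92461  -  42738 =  - 135199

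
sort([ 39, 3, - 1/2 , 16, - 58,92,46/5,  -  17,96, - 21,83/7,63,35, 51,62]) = [  -  58,  -  21,  -  17, - 1/2,3, 46/5,83/7, 16, 35,39,  51,62, 63, 92,96 ] 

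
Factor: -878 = - 2^1*439^1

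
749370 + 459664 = 1209034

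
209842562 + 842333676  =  1052176238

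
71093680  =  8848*8035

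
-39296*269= -10570624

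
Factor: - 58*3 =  - 2^1*3^1*29^1= -174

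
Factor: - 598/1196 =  - 1/2 = - 2^(- 1) 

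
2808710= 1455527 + 1353183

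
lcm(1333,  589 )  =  25327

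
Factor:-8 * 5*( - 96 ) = 3840 = 2^8*3^1 *5^1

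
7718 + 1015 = 8733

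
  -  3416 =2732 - 6148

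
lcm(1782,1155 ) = 62370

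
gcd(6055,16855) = 5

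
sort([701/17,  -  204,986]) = [-204, 701/17,986]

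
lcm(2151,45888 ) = 137664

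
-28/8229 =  - 1 + 8201/8229 = - 0.00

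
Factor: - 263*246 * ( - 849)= 2^1*3^2*41^1 * 263^1*283^1 = 54928602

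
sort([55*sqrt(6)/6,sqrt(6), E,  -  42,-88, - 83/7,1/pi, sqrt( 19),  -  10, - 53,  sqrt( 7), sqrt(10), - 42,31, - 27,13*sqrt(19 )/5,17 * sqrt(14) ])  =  [  -  88, - 53, -42,-42, - 27, - 83/7, - 10,1/pi, sqrt( 6 ),sqrt(7) , E,sqrt(10), sqrt(19), 13*sqrt (19) /5 , 55*sqrt(6 )/6, 31,  17*sqrt( 14) ]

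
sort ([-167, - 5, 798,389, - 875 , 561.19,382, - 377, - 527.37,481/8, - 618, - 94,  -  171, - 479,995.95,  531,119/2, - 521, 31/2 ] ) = [ - 875, - 618, - 527.37, - 521,- 479, - 377, - 171, - 167, - 94, - 5,31/2,119/2, 481/8, 382, 389, 531, 561.19,798,995.95 ] 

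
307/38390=307/38390 = 0.01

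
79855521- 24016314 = 55839207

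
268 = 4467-4199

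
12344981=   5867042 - -6477939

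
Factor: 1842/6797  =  2^1 * 3^1*7^( - 1 )*307^1*971^( - 1 )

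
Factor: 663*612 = 405756 = 2^2 * 3^3 * 13^1* 17^2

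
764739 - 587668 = 177071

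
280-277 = 3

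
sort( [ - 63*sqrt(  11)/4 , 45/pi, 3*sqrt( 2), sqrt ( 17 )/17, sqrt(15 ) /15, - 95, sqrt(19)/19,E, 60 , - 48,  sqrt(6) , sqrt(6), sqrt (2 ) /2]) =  [ - 95, - 63*sqrt(11)/4,- 48 , sqrt (19 )/19, sqrt (17 )/17,sqrt(15 )/15, sqrt(2) /2, sqrt(6 ),  sqrt(6), E, 3 *sqrt(2 ),45/pi,60] 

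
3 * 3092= 9276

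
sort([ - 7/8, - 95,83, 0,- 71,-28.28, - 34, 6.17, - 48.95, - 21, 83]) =[-95, - 71, - 48.95, - 34,-28.28, - 21, - 7/8, 0, 6.17, 83, 83]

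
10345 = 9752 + 593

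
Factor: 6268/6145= 2^2*5^( - 1) * 1229^( - 1 )*1567^1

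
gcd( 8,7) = 1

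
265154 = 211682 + 53472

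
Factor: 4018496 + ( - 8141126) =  - 4122630= - 2^1*3^3*5^1 * 15269^1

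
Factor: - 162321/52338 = -887/286 = - 2^( - 1 )* 11^(  -  1 ) * 13^( - 1)*887^1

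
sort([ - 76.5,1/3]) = [-76.5,1/3 ] 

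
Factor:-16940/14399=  - 2^2*5^1 * 17^( - 1) =-20/17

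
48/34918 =24/17459 = 0.00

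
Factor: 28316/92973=2^2*3^(  -  1) *17^( - 1 )*1823^(-1 )*7079^1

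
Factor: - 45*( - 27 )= 1215 = 3^5*5^1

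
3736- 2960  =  776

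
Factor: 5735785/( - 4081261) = -5^1 * 11^1*104287^1*4081261^( - 1 ) 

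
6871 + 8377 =15248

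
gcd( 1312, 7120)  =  16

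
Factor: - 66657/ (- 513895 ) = 3^1*5^( - 1 ) * 17^1 *79^( - 1 )*1301^( - 1)*1307^1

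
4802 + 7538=12340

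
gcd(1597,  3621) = 1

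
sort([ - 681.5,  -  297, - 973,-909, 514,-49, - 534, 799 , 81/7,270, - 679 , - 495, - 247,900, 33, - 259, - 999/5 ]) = [ - 973,  -  909 , - 681.5 ,  -  679, - 534 , - 495, - 297, - 259,- 247, - 999/5,-49 , 81/7,33, 270,514,799 , 900]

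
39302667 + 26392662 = 65695329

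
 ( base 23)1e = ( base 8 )45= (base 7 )52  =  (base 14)29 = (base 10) 37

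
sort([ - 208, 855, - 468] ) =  [-468, - 208,855]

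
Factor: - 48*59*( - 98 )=2^5*3^1*7^2 * 59^1= 277536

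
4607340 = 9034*510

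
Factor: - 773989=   -  773989^1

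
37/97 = 37/97 = 0.38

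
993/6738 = 331/2246 = 0.15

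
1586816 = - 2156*( - 736 )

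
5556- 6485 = -929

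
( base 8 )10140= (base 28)59K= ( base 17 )e8a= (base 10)4192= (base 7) 15136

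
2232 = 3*744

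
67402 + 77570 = 144972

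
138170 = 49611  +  88559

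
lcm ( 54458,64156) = 4683388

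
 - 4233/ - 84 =50 + 11/28 = 50.39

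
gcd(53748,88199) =1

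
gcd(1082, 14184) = 2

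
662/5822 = 331/2911 = 0.11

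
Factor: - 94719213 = - 3^5* 389791^1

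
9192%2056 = 968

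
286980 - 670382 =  - 383402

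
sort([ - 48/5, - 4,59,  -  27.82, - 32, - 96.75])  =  [-96.75, - 32, - 27.82,- 48/5,  -  4, 59 ] 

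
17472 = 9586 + 7886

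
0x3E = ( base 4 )332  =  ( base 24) 2e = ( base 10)62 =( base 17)3B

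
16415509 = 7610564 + 8804945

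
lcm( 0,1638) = 0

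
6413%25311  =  6413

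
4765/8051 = 4765/8051=0.59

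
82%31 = 20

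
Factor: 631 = 631^1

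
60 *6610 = 396600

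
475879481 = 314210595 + 161668886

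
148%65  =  18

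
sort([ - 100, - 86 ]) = [-100, - 86 ]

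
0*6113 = 0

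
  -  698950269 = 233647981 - 932598250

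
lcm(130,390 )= 390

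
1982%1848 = 134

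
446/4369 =446/4369=0.10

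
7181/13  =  552 + 5/13= 552.38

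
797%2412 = 797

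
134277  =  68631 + 65646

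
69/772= 69/772 = 0.09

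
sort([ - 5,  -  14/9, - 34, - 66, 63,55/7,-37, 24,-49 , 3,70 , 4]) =[-66, - 49, -37,- 34, - 5, - 14/9 , 3, 4,55/7, 24,63, 70]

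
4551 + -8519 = - 3968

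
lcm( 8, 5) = 40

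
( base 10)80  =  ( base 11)73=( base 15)55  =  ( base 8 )120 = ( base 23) 3b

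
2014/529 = 2014/529  =  3.81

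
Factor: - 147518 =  - 2^1  *  7^1*41^1*257^1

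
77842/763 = 77842/763 = 102.02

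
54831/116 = 54831/116 = 472.68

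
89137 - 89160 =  - 23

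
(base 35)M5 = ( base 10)775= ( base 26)13L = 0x307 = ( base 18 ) 271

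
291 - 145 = 146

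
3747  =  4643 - 896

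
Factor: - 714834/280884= - 2^( - 1)*3^1*89^ (  -  1 )*151^1 = - 453/178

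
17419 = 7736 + 9683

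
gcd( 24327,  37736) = 53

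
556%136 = 12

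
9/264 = 3/88 = 0.03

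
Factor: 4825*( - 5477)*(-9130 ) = 241274173250 = 2^1*5^3*11^1*83^1*193^1*5477^1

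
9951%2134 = 1415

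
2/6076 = 1/3038  =  0.00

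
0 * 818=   0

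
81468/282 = 13578/47 = 288.89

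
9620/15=1924/3 = 641.33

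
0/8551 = 0 = 0.00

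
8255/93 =88+ 71/93  =  88.76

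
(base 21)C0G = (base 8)12274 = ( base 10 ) 5308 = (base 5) 132213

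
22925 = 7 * 3275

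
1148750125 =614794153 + 533955972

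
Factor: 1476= 2^2*3^2*41^1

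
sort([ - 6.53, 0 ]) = [ - 6.53, 0] 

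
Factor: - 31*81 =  - 2511 = -3^4*31^1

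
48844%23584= 1676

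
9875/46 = 214 + 31/46 = 214.67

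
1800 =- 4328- - 6128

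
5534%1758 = 260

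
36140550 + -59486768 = - 23346218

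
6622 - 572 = 6050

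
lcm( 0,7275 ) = 0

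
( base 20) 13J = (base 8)737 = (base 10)479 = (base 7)1253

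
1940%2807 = 1940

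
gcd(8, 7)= 1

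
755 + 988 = 1743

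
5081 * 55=279455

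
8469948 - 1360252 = 7109696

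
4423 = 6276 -1853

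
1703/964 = 1703/964 = 1.77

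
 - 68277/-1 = 68277/1 = 68277.00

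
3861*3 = 11583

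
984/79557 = 328/26519=0.01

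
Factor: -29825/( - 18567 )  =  3^(-2 )*5^2*1193^1 * 2063^(  -  1 )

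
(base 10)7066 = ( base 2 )1101110011010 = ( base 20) hd6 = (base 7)26413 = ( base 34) 63S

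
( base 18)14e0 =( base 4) 1303110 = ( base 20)I90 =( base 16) 1CD4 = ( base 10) 7380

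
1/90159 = 1/90159=0.00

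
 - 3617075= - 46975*77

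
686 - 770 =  - 84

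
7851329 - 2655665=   5195664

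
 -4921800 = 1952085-6873885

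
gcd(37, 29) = 1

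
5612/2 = 2806= 2806.00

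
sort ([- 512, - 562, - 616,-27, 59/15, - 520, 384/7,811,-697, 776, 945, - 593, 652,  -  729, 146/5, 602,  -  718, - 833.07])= [ - 833.07,-729, - 718, - 697, - 616,-593,  -  562, - 520, - 512,  -  27,  59/15, 146/5,384/7,602, 652 , 776, 811, 945 ] 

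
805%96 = 37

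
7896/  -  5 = -7896/5 = -1579.20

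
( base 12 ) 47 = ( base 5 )210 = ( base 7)106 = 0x37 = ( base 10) 55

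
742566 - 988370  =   - 245804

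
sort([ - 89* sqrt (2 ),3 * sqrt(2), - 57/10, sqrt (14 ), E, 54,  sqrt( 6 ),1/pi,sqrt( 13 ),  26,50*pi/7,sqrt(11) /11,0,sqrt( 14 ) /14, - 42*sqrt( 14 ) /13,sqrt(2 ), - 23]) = [- 89*sqrt( 2),- 23, - 42*sqrt(14 )/13, - 57/10, 0,  sqrt( 14 )/14,sqrt( 11) /11, 1/pi,sqrt( 2), sqrt( 6 ), E,sqrt (13), sqrt( 14), 3*sqrt( 2),50 *pi/7,26,54]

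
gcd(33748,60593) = 767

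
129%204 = 129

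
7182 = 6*1197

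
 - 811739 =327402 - 1139141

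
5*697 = 3485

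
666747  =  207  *3221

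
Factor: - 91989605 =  - 5^1*18397921^1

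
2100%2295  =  2100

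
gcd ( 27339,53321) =1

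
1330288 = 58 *22936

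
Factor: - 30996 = - 2^2*3^3*7^1*41^1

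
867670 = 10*86767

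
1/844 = 1/844 = 0.00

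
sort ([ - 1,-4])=[ - 4,-1]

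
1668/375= 556/125  =  4.45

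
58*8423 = 488534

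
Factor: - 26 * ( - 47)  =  2^1*13^1*47^1=1222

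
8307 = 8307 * 1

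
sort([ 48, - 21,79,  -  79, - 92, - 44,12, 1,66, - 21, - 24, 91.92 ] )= [ - 92, - 79, - 44, - 24 , - 21,-21, 1, 12, 48, 66, 79,91.92 ]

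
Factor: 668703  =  3^1*7^2*4549^1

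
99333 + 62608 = 161941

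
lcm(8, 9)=72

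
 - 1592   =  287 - 1879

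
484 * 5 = 2420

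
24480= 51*480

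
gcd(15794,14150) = 2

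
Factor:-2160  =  -2^4*3^3 * 5^1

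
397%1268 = 397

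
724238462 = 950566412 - 226327950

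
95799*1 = 95799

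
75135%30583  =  13969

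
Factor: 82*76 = 6232 = 2^3  *19^1*41^1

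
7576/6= 1262+2/3 = 1262.67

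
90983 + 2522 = 93505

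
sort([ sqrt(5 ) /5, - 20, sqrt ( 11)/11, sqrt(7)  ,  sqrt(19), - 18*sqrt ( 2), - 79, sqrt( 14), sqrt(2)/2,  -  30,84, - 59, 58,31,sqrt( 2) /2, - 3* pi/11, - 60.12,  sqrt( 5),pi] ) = [  -  79, - 60.12 , - 59, - 30, - 18*sqrt( 2), - 20, - 3*pi/11, sqrt(11)/11,sqrt( 5)/5, sqrt( 2 ) /2, sqrt( 2)/2, sqrt( 5), sqrt( 7), pi, sqrt(14), sqrt( 19), 31, 58,  84 ]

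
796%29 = 13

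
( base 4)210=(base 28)18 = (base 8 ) 44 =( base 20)1g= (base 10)36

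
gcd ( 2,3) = 1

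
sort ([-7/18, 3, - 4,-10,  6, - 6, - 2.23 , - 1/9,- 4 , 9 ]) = [ - 10 , - 6, - 4 , -4,-2.23, - 7/18, - 1/9, 3 , 6, 9 ] 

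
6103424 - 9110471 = -3007047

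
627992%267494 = 93004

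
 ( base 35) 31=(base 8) 152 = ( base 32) 3a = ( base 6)254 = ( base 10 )106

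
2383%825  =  733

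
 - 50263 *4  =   - 201052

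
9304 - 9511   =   - 207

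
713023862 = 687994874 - -25028988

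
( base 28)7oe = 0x181E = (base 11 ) 4703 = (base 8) 14036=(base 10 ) 6174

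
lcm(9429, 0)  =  0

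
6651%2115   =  306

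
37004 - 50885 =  - 13881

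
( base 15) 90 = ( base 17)7g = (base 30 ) 4f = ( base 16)87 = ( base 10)135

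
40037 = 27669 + 12368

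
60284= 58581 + 1703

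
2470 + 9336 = 11806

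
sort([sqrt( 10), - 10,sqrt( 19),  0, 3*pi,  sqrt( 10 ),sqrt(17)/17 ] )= [ - 10, 0,sqrt( 17)/17,sqrt( 10),  sqrt (10),sqrt(19),3*pi ]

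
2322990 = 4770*487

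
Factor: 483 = 3^1*7^1 * 23^1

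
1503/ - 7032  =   - 1+1843/2344 = - 0.21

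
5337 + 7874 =13211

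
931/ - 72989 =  - 133/10427 = - 0.01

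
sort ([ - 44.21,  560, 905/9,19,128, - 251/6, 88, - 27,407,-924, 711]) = [ - 924,-44.21, - 251/6, - 27, 19, 88,905/9, 128, 407, 560, 711] 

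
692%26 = 16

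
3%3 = 0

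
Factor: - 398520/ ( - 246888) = 205/127=5^1*41^1*127^( - 1 ) 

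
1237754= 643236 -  - 594518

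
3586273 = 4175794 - 589521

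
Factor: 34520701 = 19^1*29^1*31^1*43^1*47^1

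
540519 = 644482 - 103963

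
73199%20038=13085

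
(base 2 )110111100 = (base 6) 2020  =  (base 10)444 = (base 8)674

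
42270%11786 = 6912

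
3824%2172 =1652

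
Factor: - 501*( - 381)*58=2^1*3^2 * 29^1*127^1*167^1 = 11071098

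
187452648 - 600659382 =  - 413206734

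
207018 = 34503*6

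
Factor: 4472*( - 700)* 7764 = -2^7*3^1*5^2*7^1*13^1*43^1* 647^1 = -24304425600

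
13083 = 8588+4495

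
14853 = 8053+6800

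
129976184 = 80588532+49387652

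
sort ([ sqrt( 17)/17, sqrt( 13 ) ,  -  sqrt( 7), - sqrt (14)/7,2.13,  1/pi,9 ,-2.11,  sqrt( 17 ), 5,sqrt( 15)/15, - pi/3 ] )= [- sqrt( 7) , - 2.11,-pi/3,-sqrt(14)/7,sqrt( 17 )/17,sqrt(15)/15, 1/pi , 2.13,sqrt( 13 ) , sqrt( 17), 5,9]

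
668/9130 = 334/4565 = 0.07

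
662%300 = 62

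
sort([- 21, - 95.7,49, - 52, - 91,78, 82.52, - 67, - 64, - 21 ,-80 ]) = [ - 95.7, - 91 , - 80, - 67, - 64, - 52, - 21, - 21, 49, 78,82.52]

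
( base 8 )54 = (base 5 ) 134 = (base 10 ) 44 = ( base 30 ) 1e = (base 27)1h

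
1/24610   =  1/24610 = 0.00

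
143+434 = 577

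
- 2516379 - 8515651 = -11032030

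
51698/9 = 51698/9=5744.22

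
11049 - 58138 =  - 47089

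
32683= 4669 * 7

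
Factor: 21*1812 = 2^2 *3^2 * 7^1*151^1 =38052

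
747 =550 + 197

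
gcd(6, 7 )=1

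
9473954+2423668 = 11897622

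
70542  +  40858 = 111400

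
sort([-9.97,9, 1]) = [ - 9.97,  1, 9] 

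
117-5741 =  - 5624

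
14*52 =728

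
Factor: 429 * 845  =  362505 =3^1*5^1 * 11^1*13^3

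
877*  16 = 14032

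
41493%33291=8202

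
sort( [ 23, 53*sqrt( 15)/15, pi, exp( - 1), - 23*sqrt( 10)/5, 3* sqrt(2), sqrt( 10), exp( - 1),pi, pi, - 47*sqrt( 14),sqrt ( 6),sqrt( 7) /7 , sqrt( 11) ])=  [ - 47*sqrt( 14),-23*sqrt(10 ) /5, exp( - 1 ), exp( - 1), sqrt( 7)/7,sqrt( 6), pi, pi,pi , sqrt(10 ),sqrt( 11 ), 3*sqrt( 2),53*sqrt( 15)/15, 23 ]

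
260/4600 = 13/230 = 0.06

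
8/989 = 8/989 = 0.01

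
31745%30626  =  1119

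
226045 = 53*4265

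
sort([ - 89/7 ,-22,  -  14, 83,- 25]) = [ - 25, - 22,- 14,- 89/7,83 ] 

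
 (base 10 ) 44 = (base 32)1C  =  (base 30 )1E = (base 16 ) 2C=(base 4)230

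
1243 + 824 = 2067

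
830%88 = 38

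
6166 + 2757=8923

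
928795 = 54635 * 17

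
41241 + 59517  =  100758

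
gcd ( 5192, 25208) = 8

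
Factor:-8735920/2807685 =-1747184/561537 = - 2^4*3^( - 2)*43^( - 1)*1451^( - 1)*109199^1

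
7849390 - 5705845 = 2143545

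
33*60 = 1980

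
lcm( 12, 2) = 12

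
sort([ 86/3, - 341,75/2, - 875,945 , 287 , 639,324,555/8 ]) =[ - 875, - 341,86/3,75/2, 555/8,287,324,639, 945 ]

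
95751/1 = 95751 =95751.00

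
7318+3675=10993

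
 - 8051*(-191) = 1537741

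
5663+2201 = 7864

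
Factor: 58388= 2^2 * 11^1*1327^1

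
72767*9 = 654903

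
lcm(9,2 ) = 18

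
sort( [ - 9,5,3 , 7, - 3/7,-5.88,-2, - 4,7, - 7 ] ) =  [  -  9, - 7,-5.88,- 4,-2, - 3/7,3, 5, 7,7] 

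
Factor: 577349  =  577349^1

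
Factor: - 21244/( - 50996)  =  5311/12749 = 11^( - 1)*19^( - 1 )*47^1*61^( - 1 ) * 113^1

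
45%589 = 45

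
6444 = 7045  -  601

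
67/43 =1 + 24/43=1.56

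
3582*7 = 25074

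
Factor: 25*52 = 2^2*5^2*13^1  =  1300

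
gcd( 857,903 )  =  1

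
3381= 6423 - 3042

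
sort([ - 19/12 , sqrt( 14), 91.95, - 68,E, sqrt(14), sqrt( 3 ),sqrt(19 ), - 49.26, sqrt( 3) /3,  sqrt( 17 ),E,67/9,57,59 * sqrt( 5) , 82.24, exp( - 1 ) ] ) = [  -  68  , - 49.26, - 19/12,  exp(- 1 ),sqrt( 3)/3, sqrt(3), E,E,sqrt( 14 ),sqrt (14) , sqrt ( 17 ), sqrt( 19), 67/9, 57, 82.24,91.95, 59*sqrt( 5)]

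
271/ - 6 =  - 46 + 5/6  =  - 45.17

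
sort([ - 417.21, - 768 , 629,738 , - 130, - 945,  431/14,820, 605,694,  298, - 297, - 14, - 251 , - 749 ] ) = [ - 945, - 768  , - 749,  -  417.21, - 297, - 251 , - 130, - 14,431/14,  298,605,  629, 694,738, 820 ] 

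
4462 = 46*97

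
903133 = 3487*259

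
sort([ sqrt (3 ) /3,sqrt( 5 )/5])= [sqrt(5)/5,sqrt(3) /3] 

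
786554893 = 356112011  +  430442882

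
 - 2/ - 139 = 2/139 = 0.01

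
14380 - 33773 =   -  19393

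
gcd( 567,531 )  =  9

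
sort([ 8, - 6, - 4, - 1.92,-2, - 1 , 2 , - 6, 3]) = [-6, - 6, - 4, - 2,-1.92, - 1,2,3 , 8 ] 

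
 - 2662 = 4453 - 7115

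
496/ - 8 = - 62/1 = - 62.00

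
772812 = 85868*9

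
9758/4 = 4879/2 = 2439.50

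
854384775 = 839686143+14698632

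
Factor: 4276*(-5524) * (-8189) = 2^4 * 19^1 * 431^1* 1069^1*1381^1 = 193429289936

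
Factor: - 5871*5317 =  - 3^1*13^1*19^1*103^1*409^1=- 31216107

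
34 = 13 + 21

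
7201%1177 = 139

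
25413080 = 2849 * 8920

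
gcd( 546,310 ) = 2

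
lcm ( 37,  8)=296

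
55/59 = 55/59=0.93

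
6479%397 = 127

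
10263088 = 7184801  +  3078287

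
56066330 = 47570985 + 8495345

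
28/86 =14/43= 0.33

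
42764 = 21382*2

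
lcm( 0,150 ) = 0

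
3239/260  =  3239/260 = 12.46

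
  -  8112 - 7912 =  - 16024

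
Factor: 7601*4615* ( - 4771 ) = - 167360072165=- 5^1*11^1*13^2*71^1*367^1*691^1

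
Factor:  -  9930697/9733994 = - 2^(-1) * 7^1*199^1 * 7129^1*4866997^( - 1)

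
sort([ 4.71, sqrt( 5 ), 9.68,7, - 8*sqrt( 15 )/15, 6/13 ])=[ - 8*sqrt(15) /15,  6/13, sqrt( 5 ),  4.71, 7,  9.68]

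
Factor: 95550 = 2^1*3^1*5^2 * 7^2*13^1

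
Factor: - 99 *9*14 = -2^1* 3^4*7^1 * 11^1 =- 12474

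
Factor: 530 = 2^1 * 5^1*53^1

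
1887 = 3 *629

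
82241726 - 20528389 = 61713337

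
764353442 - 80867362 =683486080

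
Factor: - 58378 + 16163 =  - 5^1*8443^1 = - 42215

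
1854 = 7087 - 5233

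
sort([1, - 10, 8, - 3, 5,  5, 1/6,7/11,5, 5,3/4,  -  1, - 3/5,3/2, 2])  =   [ - 10 , - 3, - 1, - 3/5, 1/6, 7/11,  3/4, 1, 3/2, 2, 5, 5,5,  5, 8 ] 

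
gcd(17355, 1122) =3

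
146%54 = 38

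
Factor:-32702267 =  - 13^1 * 199^1*12641^1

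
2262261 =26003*87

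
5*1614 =8070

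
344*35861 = 12336184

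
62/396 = 31/198 =0.16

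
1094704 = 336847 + 757857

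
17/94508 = 17/94508 = 0.00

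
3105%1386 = 333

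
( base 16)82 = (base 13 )A0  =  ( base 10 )130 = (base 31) 46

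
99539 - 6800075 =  - 6700536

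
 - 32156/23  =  -1399+21/23 = - 1398.09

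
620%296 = 28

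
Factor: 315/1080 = 7/24 = 2^(-3)*3^ ( - 1 ) *7^1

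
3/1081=3/1081=0.00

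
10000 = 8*1250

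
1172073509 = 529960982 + 642112527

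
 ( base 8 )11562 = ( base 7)20341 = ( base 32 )4RI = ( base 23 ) 99a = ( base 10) 4978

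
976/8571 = 976/8571 = 0.11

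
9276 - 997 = 8279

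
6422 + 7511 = 13933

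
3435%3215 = 220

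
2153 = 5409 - 3256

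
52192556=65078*802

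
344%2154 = 344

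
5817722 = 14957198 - 9139476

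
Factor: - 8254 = -2^1*4127^1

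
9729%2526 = 2151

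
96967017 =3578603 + 93388414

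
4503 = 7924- 3421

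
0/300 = 0 =0.00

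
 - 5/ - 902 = 5/902 = 0.01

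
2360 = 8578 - 6218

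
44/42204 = 11/10551 = 0.00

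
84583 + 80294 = 164877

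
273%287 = 273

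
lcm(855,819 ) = 77805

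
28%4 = 0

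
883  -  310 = 573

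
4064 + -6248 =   -  2184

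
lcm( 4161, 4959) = 362007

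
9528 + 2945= 12473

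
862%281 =19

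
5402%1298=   210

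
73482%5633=253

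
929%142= 77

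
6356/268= 23+ 48/67 = 23.72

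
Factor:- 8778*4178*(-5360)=2^6*3^1 * 5^1 *7^1*11^1*19^1*67^1*2089^1 = 196575234240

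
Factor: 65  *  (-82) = -5330 = - 2^1*5^1*13^1  *41^1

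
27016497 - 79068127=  - 52051630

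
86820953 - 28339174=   58481779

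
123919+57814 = 181733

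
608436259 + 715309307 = 1323745566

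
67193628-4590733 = 62602895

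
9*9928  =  89352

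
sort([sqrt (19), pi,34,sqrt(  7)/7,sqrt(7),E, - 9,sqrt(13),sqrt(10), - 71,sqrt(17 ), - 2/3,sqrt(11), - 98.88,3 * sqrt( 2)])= [ - 98.88,-71, - 9, - 2/3, sqrt (7)/7,sqrt( 7),  E,pi, sqrt(10 ),sqrt( 11 ), sqrt(13),sqrt( 17),3*sqrt( 2), sqrt( 19),34]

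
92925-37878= 55047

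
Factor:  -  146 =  - 2^1 *73^1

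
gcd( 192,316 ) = 4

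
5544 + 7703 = 13247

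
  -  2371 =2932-5303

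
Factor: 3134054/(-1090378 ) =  - 7^1*11^1*47^1*433^1*545189^(-1)= - 1567027/545189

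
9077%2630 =1187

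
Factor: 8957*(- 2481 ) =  - 3^1  *  13^2*53^1*827^1 = - 22222317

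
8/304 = 1/38  =  0.03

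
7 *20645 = 144515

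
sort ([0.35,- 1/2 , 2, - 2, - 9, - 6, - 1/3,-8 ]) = [ - 9, - 8, - 6, - 2,-1/2,- 1/3, 0.35, 2]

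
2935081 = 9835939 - 6900858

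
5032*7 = 35224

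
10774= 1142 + 9632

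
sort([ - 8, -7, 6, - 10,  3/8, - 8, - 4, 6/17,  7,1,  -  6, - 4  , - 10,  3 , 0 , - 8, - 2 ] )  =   [ - 10 ,  -  10,-8,-8, - 8, - 7, - 6, - 4,-4,-2,0,6/17,3/8, 1 , 3,6,7 ]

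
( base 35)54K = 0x188D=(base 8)14215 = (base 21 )E56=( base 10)6285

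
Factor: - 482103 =-3^2*17^1*23^1 * 137^1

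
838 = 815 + 23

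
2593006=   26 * 99731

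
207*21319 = 4413033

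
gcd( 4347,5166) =63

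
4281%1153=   822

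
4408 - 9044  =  - 4636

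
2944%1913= 1031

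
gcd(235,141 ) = 47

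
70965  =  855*83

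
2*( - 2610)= - 5220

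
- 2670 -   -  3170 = 500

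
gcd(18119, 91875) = 1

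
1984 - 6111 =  - 4127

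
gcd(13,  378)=1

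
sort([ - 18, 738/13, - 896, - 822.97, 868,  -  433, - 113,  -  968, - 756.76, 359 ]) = [  -  968,-896, - 822.97,  -  756.76,- 433,-113,-18,  738/13,359,868]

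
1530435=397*3855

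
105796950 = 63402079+42394871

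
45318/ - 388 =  - 22659/194 = - 116.80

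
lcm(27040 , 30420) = 243360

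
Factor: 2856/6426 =4/9=2^2 * 3^(-2) 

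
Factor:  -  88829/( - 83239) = 6833/6403 = 19^( - 1)*337^( - 1) * 6833^1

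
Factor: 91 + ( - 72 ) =19 = 19^1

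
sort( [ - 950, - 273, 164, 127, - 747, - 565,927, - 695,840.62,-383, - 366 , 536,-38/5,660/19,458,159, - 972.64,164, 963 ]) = [ - 972.64,-950, - 747, - 695,-565, -383, - 366, - 273, - 38/5, 660/19, 127,159, 164,164 , 458, 536,840.62,  927, 963] 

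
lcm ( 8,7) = 56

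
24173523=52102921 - 27929398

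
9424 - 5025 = 4399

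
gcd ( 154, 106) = 2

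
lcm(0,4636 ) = 0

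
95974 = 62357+33617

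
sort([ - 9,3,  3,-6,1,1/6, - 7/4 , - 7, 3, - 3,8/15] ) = [ - 9, - 7,-6, - 3, - 7/4,1/6,8/15, 1,3,3,3 ]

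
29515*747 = 22047705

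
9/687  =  3/229 = 0.01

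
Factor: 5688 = 2^3*3^2* 79^1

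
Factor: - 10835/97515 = - 3^(-2) =-1/9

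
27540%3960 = 3780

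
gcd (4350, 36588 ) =6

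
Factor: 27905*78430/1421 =2188589150/1421  =  2^1* 5^2*7^( - 2)*11^1*23^1*29^( - 1)*31^1*5581^1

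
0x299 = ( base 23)15l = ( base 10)665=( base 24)13h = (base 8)1231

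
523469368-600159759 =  - 76690391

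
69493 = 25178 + 44315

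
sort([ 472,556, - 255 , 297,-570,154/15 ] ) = [ - 570,-255 , 154/15,297,  472,556]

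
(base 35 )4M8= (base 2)1011000101110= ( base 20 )E3I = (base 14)20d8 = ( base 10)5678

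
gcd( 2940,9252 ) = 12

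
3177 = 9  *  353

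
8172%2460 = 792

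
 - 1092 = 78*( - 14)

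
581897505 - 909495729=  - 327598224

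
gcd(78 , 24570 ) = 78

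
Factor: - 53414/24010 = - 26707/12005= - 5^(-1 ) * 7^ ( - 4)*17^1* 1571^1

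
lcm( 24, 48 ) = 48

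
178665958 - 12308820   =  166357138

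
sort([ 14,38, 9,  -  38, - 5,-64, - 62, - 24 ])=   [ - 64,-62,  -  38, - 24,  -  5,9, 14,38 ]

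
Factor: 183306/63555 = 274/95= 2^1*5^( - 1) * 19^ ( - 1)*137^1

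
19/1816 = 19/1816  =  0.01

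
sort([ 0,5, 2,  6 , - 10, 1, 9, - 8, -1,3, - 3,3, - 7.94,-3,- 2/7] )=[ - 10,-8,-7.94, -3, - 3, - 1,-2/7, 0,1, 2,  3,3, 5,6,9]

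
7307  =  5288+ 2019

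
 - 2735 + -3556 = -6291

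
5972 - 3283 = 2689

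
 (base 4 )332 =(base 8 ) 76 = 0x3e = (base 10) 62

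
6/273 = 2/91 = 0.02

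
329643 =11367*29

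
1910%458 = 78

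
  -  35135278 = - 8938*3931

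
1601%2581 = 1601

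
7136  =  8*892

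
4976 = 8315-3339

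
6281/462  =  13+25/42 = 13.60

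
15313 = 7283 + 8030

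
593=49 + 544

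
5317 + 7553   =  12870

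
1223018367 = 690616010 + 532402357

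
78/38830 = 39/19415 = 0.00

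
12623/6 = 12623/6 = 2103.83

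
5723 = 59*97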